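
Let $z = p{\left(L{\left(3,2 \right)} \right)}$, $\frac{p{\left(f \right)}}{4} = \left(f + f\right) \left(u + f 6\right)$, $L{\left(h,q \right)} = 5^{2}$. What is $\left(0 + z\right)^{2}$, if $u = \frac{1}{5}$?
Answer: $902401600$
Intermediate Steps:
$L{\left(h,q \right)} = 25$
$u = \frac{1}{5} \approx 0.2$
$p{\left(f \right)} = 8 f \left(\frac{1}{5} + 6 f\right)$ ($p{\left(f \right)} = 4 \left(f + f\right) \left(\frac{1}{5} + f 6\right) = 4 \cdot 2 f \left(\frac{1}{5} + 6 f\right) = 8 f \left(\frac{1}{5} + 6 f\right)$)
$z = 30040$ ($z = \frac{8}{5} \cdot 25 \left(1 + 30 \cdot 25\right) = \frac{8}{5} \cdot 25 \left(1 + 750\right) = \frac{8}{5} \cdot 25 \cdot 751 = 30040$)
$\left(0 + z\right)^{2} = \left(0 + 30040\right)^{2} = 30040^{2} = 902401600$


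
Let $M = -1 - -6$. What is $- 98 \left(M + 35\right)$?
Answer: $-3920$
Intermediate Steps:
$M = 5$ ($M = -1 + 6 = 5$)
$- 98 \left(M + 35\right) = - 98 \left(5 + 35\right) = \left(-98\right) 40 = -3920$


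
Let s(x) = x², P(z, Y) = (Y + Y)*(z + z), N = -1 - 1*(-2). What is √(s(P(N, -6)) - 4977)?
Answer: 3*I*√489 ≈ 66.34*I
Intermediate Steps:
N = 1 (N = -1 + 2 = 1)
P(z, Y) = 4*Y*z (P(z, Y) = (2*Y)*(2*z) = 4*Y*z)
√(s(P(N, -6)) - 4977) = √((4*(-6)*1)² - 4977) = √((-24)² - 4977) = √(576 - 4977) = √(-4401) = 3*I*√489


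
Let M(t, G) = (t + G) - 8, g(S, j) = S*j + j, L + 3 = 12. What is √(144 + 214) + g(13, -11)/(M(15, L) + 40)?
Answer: -11/4 + √358 ≈ 16.171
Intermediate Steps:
L = 9 (L = -3 + 12 = 9)
g(S, j) = j + S*j
M(t, G) = -8 + G + t (M(t, G) = (G + t) - 8 = -8 + G + t)
√(144 + 214) + g(13, -11)/(M(15, L) + 40) = √(144 + 214) + (-11*(1 + 13))/((-8 + 9 + 15) + 40) = √358 + (-11*14)/(16 + 40) = √358 - 154/56 = √358 - 154*1/56 = √358 - 11/4 = -11/4 + √358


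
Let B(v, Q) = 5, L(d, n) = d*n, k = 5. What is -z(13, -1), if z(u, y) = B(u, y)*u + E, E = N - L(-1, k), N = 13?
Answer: -83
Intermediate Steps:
E = 18 (E = 13 - (-1)*5 = 13 - 1*(-5) = 13 + 5 = 18)
z(u, y) = 18 + 5*u (z(u, y) = 5*u + 18 = 18 + 5*u)
-z(13, -1) = -(18 + 5*13) = -(18 + 65) = -1*83 = -83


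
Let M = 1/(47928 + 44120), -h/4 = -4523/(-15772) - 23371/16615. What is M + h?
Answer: 27012266049761/6030335561360 ≈ 4.4794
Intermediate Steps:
h = 293457767/65512945 (h = -4*(-4523/(-15772) - 23371/16615) = -4*(-4523*(-1/15772) - 23371*1/16615) = -4*(4523/15772 - 23371/16615) = -4*(-293457767/262051780) = 293457767/65512945 ≈ 4.4794)
M = 1/92048 ≈ 1.0864e-5
M + h = 1/92048 + 293457767/65512945 = 27012266049761/6030335561360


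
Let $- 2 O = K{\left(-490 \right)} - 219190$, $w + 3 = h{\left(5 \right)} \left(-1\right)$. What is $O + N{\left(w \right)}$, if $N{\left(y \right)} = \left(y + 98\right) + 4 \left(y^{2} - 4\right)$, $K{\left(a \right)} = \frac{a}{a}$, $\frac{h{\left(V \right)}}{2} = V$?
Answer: $\frac{220679}{2} \approx 1.1034 \cdot 10^{5}$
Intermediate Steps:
$h{\left(V \right)} = 2 V$
$K{\left(a \right)} = 1$
$w = -13$ ($w = -3 + 2 \cdot 5 \left(-1\right) = -3 + 10 \left(-1\right) = -3 - 10 = -13$)
$N{\left(y \right)} = 82 + y + 4 y^{2}$ ($N{\left(y \right)} = \left(98 + y\right) + 4 \left(-4 + y^{2}\right) = \left(98 + y\right) + \left(-16 + 4 y^{2}\right) = 82 + y + 4 y^{2}$)
$O = \frac{219189}{2}$ ($O = - \frac{1 - 219190}{2} = \left(- \frac{1}{2}\right) \left(-219189\right) = \frac{219189}{2} \approx 1.0959 \cdot 10^{5}$)
$O + N{\left(w \right)} = \frac{219189}{2} + \left(82 - 13 + 4 \left(-13\right)^{2}\right) = \frac{219189}{2} + \left(82 - 13 + 4 \cdot 169\right) = \frac{219189}{2} + \left(82 - 13 + 676\right) = \frac{219189}{2} + 745 = \frac{220679}{2}$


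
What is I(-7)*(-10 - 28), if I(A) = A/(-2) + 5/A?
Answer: -741/7 ≈ -105.86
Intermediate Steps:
I(A) = 5/A - A/2 (I(A) = A*(-1/2) + 5/A = -A/2 + 5/A = 5/A - A/2)
I(-7)*(-10 - 28) = (5/(-7) - 1/2*(-7))*(-10 - 28) = (5*(-1/7) + 7/2)*(-38) = (-5/7 + 7/2)*(-38) = (39/14)*(-38) = -741/7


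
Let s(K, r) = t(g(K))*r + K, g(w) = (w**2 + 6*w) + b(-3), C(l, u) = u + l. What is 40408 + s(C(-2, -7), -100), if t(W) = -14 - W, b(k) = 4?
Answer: 44899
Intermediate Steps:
C(l, u) = l + u
g(w) = 4 + w**2 + 6*w (g(w) = (w**2 + 6*w) + 4 = 4 + w**2 + 6*w)
s(K, r) = K + r*(-18 - K**2 - 6*K) (s(K, r) = (-14 - (4 + K**2 + 6*K))*r + K = (-14 + (-4 - K**2 - 6*K))*r + K = (-18 - K**2 - 6*K)*r + K = r*(-18 - K**2 - 6*K) + K = K + r*(-18 - K**2 - 6*K))
40408 + s(C(-2, -7), -100) = 40408 + ((-2 - 7) - 1*(-100)*(18 + (-2 - 7)**2 + 6*(-2 - 7))) = 40408 + (-9 - 1*(-100)*(18 + (-9)**2 + 6*(-9))) = 40408 + (-9 - 1*(-100)*(18 + 81 - 54)) = 40408 + (-9 - 1*(-100)*45) = 40408 + (-9 + 4500) = 40408 + 4491 = 44899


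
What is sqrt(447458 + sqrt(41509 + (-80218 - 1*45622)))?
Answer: sqrt(447458 + 13*I*sqrt(499)) ≈ 668.92 + 0.217*I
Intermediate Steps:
sqrt(447458 + sqrt(41509 + (-80218 - 1*45622))) = sqrt(447458 + sqrt(41509 + (-80218 - 45622))) = sqrt(447458 + sqrt(41509 - 125840)) = sqrt(447458 + sqrt(-84331)) = sqrt(447458 + 13*I*sqrt(499))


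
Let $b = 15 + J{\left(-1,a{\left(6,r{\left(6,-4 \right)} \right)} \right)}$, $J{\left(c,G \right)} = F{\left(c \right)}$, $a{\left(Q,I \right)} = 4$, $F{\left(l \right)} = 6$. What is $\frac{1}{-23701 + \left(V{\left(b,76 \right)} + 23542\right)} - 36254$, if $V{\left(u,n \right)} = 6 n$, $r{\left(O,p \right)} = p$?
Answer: $- \frac{10767437}{297} \approx -36254.0$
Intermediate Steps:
$J{\left(c,G \right)} = 6$
$b = 21$ ($b = 15 + 6 = 21$)
$\frac{1}{-23701 + \left(V{\left(b,76 \right)} + 23542\right)} - 36254 = \frac{1}{-23701 + \left(6 \cdot 76 + 23542\right)} - 36254 = \frac{1}{-23701 + \left(456 + 23542\right)} - 36254 = \frac{1}{-23701 + 23998} - 36254 = \frac{1}{297} - 36254 = - \frac{10767437}{297}$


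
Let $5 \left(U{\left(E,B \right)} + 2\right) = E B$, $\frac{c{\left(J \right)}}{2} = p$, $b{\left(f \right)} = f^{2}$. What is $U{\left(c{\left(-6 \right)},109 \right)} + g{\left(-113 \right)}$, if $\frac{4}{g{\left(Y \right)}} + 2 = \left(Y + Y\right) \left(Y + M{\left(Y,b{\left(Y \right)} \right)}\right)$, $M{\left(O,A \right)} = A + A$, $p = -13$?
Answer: $- \frac{4085442977}{7182565} \approx -568.8$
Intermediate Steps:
$M{\left(O,A \right)} = 2 A$
$c{\left(J \right)} = -26$ ($c{\left(J \right)} = 2 \left(-13\right) = -26$)
$U{\left(E,B \right)} = -2 + \frac{B E}{5}$ ($U{\left(E,B \right)} = -2 + \frac{E B}{5} = -2 + \frac{B E}{5}$)
$g{\left(Y \right)} = \frac{4}{-2 + 2 Y \left(Y + 2 Y^{2}\right)}$ ($g{\left(Y \right)} = \frac{4}{-2 + \left(Y + Y\right) \left(Y + 2 Y^{2}\right)} = \frac{4}{-2 + 2 Y \left(Y + 2 Y^{2}\right)}$)
$U{\left(c{\left(-6 \right)},109 \right)} + g{\left(-113 \right)} = \left(-2 + \frac{1}{5} \cdot 109 \left(-26\right)\right) + \frac{2}{-1 + \left(-113\right)^{2} + 2 \left(-113\right)^{3}} = \left(-2 - \frac{2834}{5}\right) + \frac{2}{-1 + 12769 + 2 \left(-1442897\right)} = - \frac{2844}{5} + \frac{2}{-1 + 12769 - 2885794} = - \frac{2844}{5} + \frac{2}{-2873026} = - \frac{2844}{5} + 2 \left(- \frac{1}{2873026}\right) = - \frac{2844}{5} - \frac{1}{1436513} = - \frac{4085442977}{7182565}$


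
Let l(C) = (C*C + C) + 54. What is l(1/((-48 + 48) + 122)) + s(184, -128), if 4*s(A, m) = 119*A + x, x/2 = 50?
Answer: 82650975/14884 ≈ 5553.0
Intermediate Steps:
x = 100 (x = 2*50 = 100)
s(A, m) = 25 + 119*A/4 (s(A, m) = (119*A + 100)/4 = (100 + 119*A)/4 = 25 + 119*A/4)
l(C) = 54 + C + C**2 (l(C) = (C**2 + C) + 54 = (C + C**2) + 54 = 54 + C + C**2)
l(1/((-48 + 48) + 122)) + s(184, -128) = (54 + 1/((-48 + 48) + 122) + (1/((-48 + 48) + 122))**2) + (25 + (119/4)*184) = (54 + 1/(0 + 122) + (1/(0 + 122))**2) + (25 + 5474) = (54 + 1/122 + (1/122)**2) + 5499 = (54 + 1/122 + 1/14884) + 5499 = 803859/14884 + 5499 = 82650975/14884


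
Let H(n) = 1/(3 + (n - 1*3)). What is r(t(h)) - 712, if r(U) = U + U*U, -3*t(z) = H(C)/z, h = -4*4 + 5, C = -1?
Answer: -775400/1089 ≈ -712.03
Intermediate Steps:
H(n) = 1/n (H(n) = 1/(3 + (n - 3)) = 1/(3 + (-3 + n)) = 1/n)
h = -11 (h = -16 + 5 = -11)
t(z) = 1/(3*z) (t(z) = -1/(3*(-1)*z) = -(-1)/(3*z) = 1/(3*z))
r(U) = U + U**2
r(t(h)) - 712 = ((1/3)/(-11))*(1 + (1/3)/(-11)) - 712 = ((1/3)*(-1/11))*(1 + (1/3)*(-1/11)) - 712 = -(1 - 1/33)/33 - 712 = -1/33*32/33 - 712 = -32/1089 - 712 = -775400/1089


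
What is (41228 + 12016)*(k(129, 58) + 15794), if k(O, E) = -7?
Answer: 840563028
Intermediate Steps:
(41228 + 12016)*(k(129, 58) + 15794) = (41228 + 12016)*(-7 + 15794) = 53244*15787 = 840563028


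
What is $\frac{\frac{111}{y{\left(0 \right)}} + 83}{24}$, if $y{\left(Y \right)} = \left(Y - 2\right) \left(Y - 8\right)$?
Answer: $\frac{1439}{384} \approx 3.7474$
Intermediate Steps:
$y{\left(Y \right)} = \left(-8 + Y\right) \left(-2 + Y\right)$ ($y{\left(Y \right)} = \left(-2 + Y\right) \left(-8 + Y\right) = \left(-8 + Y\right) \left(-2 + Y\right)$)
$\frac{\frac{111}{y{\left(0 \right)}} + 83}{24} = \frac{\frac{111}{16 + 0^{2} - 0} + 83}{24} = \frac{\frac{111}{16 + 0 + 0} + 83}{24} = \frac{\frac{111}{16} + 83}{24} = \frac{1}{24} \cdot \frac{1439}{16} = \frac{1439}{384}$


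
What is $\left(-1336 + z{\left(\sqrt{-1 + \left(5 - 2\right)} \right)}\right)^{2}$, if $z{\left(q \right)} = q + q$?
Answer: $1784904 - 5344 \sqrt{2} \approx 1.7773 \cdot 10^{6}$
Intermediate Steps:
$z{\left(q \right)} = 2 q$
$\left(-1336 + z{\left(\sqrt{-1 + \left(5 - 2\right)} \right)}\right)^{2} = \left(-1336 + 2 \sqrt{-1 + \left(5 - 2\right)}\right)^{2} = \left(-1336 + 2 \sqrt{-1 + 3}\right)^{2} = \left(-1336 + 2 \sqrt{2}\right)^{2}$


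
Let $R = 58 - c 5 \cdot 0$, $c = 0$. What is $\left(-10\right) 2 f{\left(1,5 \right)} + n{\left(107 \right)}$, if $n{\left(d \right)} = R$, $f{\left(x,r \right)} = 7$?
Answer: $-82$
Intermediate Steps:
$R = 58$ ($R = 58 - 0 \cdot 5 \cdot 0 = 58 - 0 \cdot 0 = 58 - 0 = 58 + 0 = 58$)
$n{\left(d \right)} = 58$
$\left(-10\right) 2 f{\left(1,5 \right)} + n{\left(107 \right)} = \left(-10\right) 2 \cdot 7 + 58 = \left(-20\right) 7 + 58 = -140 + 58 = -82$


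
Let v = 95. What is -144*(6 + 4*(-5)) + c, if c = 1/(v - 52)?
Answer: 86689/43 ≈ 2016.0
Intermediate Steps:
c = 1/43 (c = 1/(95 - 52) = 1/43 ≈ 0.023256)
-144*(6 + 4*(-5)) + c = -144*(6 + 4*(-5)) + 1/43 = -144*(6 - 20) + 1/43 = -144*(-14) + 1/43 = 2016 + 1/43 = 86689/43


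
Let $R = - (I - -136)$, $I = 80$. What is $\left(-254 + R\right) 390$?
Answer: $-183300$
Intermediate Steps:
$R = -216$ ($R = - (80 - -136) = - (80 + 136) = \left(-1\right) 216 = -216$)
$\left(-254 + R\right) 390 = \left(-254 - 216\right) 390 = \left(-470\right) 390 = -183300$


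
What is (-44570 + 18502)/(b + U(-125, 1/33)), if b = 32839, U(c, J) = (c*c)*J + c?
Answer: -860244/1095187 ≈ -0.78548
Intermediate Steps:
U(c, J) = c + J*c**2 (U(c, J) = c**2*J + c = J*c**2 + c = c + J*c**2)
(-44570 + 18502)/(b + U(-125, 1/33)) = (-44570 + 18502)/(32839 - 125*(1 - 125/33)) = -26068/(32839 - 125*(1 + (1/33)*(-125))) = -26068/(32839 - 125*(1 - 125/33)) = -26068/(32839 - 125*(-92/33)) = -26068/(32839 + 11500/33) = -26068/1095187/33 = -26068*33/1095187 = -860244/1095187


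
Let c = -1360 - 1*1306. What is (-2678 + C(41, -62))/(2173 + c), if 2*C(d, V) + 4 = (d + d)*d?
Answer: 999/493 ≈ 2.0264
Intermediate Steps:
c = -2666 (c = -1360 - 1306 = -2666)
C(d, V) = -2 + d² (C(d, V) = -2 + ((d + d)*d)/2 = -2 + ((2*d)*d)/2 = -2 + (2*d²)/2 = -2 + d²)
(-2678 + C(41, -62))/(2173 + c) = (-2678 + (-2 + 41²))/(2173 - 2666) = (-2678 + (-2 + 1681))/(-493) = (-2678 + 1679)*(-1/493) = -999*(-1/493) = 999/493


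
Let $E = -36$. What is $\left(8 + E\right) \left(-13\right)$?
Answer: $364$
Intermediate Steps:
$\left(8 + E\right) \left(-13\right) = \left(8 - 36\right) \left(-13\right) = \left(-28\right) \left(-13\right) = 364$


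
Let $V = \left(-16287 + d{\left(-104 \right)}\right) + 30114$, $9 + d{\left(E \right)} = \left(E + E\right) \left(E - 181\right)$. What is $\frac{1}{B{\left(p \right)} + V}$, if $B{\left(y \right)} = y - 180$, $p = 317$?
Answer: $\frac{1}{73235} \approx 1.3655 \cdot 10^{-5}$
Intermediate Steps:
$d{\left(E \right)} = -9 + 2 E \left(-181 + E\right)$ ($d{\left(E \right)} = -9 + \left(E + E\right) \left(E - 181\right) = -9 + 2 E \left(-181 + E\right)$)
$B{\left(y \right)} = -180 + y$
$V = 73098$ ($V = \left(-16287 - \left(-37639 - 21632\right)\right) + 30114 = \left(-16287 + \left(-9 + 37648 + 2 \cdot 10816\right)\right) + 30114 = \left(-16287 + \left(-9 + 37648 + 21632\right)\right) + 30114 = \left(-16287 + 59271\right) + 30114 = 42984 + 30114 = 73098$)
$\frac{1}{B{\left(p \right)} + V} = \frac{1}{\left(-180 + 317\right) + 73098} = \frac{1}{137 + 73098} = \frac{1}{73235}$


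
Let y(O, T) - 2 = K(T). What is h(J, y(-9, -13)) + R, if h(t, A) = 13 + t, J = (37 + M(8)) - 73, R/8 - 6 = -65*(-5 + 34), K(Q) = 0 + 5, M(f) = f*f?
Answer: -14991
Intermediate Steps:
M(f) = f²
K(Q) = 5
y(O, T) = 7 (y(O, T) = 2 + 5 = 7)
R = -15032 (R = 48 + 8*(-65*(-5 + 34)) = 48 + 8*(-65*29) = 48 + 8*(-1885) = 48 - 15080 = -15032)
J = 28 (J = (37 + 8²) - 73 = (37 + 64) - 73 = 101 - 73 = 28)
h(J, y(-9, -13)) + R = (13 + 28) - 15032 = 41 - 15032 = -14991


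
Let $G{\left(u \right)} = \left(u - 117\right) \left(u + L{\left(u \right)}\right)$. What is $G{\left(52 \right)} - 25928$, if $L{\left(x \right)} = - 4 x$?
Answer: $-15788$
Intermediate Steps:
$G{\left(u \right)} = - 3 u \left(-117 + u\right)$ ($G{\left(u \right)} = \left(u - 117\right) \left(u - 4 u\right) = \left(-117 + u\right) \left(- 3 u\right) = - 3 u \left(-117 + u\right)$)
$G{\left(52 \right)} - 25928 = 3 \cdot 52 \left(117 - 52\right) - 25928 = 3 \cdot 52 \cdot 65 - 25928 = 10140 - 25928 = -15788$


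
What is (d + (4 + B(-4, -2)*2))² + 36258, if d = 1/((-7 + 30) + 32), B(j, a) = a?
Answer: 109680451/3025 ≈ 36258.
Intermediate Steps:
d = 1/55 (d = 1/(23 + 32) = 1/55 ≈ 0.018182)
(d + (4 + B(-4, -2)*2))² + 36258 = (1/55 + (4 - 2*2))² + 36258 = (1/55 + (4 - 4))² + 36258 = (1/55 + 0)² + 36258 = (1/55)² + 36258 = 1/3025 + 36258 = 109680451/3025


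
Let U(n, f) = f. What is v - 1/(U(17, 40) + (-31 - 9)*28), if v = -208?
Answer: -224639/1080 ≈ -208.00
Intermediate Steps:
v - 1/(U(17, 40) + (-31 - 9)*28) = -208 - 1/(40 + (-31 - 9)*28) = -208 - 1/(40 - 40*28) = -208 - 1/(40 - 1120) = -208 - 1/(-1080) = -208 - 1*(-1/1080) = -208 + 1/1080 = -224639/1080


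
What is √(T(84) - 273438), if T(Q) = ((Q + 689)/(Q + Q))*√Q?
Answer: √(-482344632 + 16233*√21)/42 ≈ 522.87*I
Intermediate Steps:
T(Q) = (689 + Q)/(2*√Q) (T(Q) = ((689 + Q)/((2*Q)))*√Q = ((689 + Q)*(1/(2*Q)))*√Q = ((689 + Q)/(2*Q))*√Q = (689 + Q)/(2*√Q))
√(T(84) - 273438) = √((689 + 84)/(2*√84) - 273438) = √((½)*(√21/42)*773 - 273438) = √(773*√21/84 - 273438) = √(-273438 + 773*√21/84)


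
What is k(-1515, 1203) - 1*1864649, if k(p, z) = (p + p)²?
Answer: 7316251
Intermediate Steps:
k(p, z) = 4*p² (k(p, z) = (2*p)² = 4*p²)
k(-1515, 1203) - 1*1864649 = 4*(-1515)² - 1*1864649 = 4*2295225 - 1864649 = 9180900 - 1864649 = 7316251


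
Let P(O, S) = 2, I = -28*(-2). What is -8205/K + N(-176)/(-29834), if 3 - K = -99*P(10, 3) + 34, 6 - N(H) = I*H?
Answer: -123217462/2491139 ≈ -49.462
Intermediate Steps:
I = 56
N(H) = 6 - 56*H
K = 167 (K = 3 - (-99*2 + 34) = 3 - (-198 + 34) = 3 - 1*(-164) = 3 + 164 = 167)
-8205/K + N(-176)/(-29834) = -8205/167 + (6 - 56*(-176))/(-29834) = -8205*1/167 + (6 + 9856)*(-1/29834) = -8205/167 + 9862*(-1/29834) = -8205/167 - 4931/14917 = -123217462/2491139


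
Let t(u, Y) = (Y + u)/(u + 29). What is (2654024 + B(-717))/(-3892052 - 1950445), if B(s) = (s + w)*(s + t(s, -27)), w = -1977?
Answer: -197056475/251227371 ≈ -0.78438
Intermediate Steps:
t(u, Y) = (Y + u)/(29 + u)
B(s) = (-1977 + s)*(s + (-27 + s)/(29 + s)) (B(s) = (s - 1977)*(s + (-27 + s)/(29 + s)) = (-1977 + s)*(s + (-27 + s)/(29 + s)))
(2654024 + B(-717))/(-3892052 - 1950445) = (2654024 + (53379 + (-717)³ - 59337*(-717) - 1947*(-717)²)/(29 - 717))/(-3892052 - 1950445) = (2654024 + (53379 - 368601813 + 42544629 - 1947*514089)/(-688))/(-5842497) = (2654024 - (53379 - 368601813 + 42544629 - 1000931283)/688)*(-1/5842497) = (2654024 - 1/688*(-1326935088))*(-1/5842497) = (2654024 + 82933443/43)*(-1/5842497) = (197056475/43)*(-1/5842497) = -197056475/251227371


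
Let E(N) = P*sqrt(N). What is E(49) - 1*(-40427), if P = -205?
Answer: 38992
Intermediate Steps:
E(N) = -205*sqrt(N)
E(49) - 1*(-40427) = -205*sqrt(49) - 1*(-40427) = -205*7 + 40427 = -1435 + 40427 = 38992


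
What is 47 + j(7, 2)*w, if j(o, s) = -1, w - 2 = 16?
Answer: 29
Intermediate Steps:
w = 18 (w = 2 + 16 = 18)
47 + j(7, 2)*w = 47 - 1*18 = 47 - 18 = 29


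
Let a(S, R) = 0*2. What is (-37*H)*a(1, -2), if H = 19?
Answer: 0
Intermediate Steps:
a(S, R) = 0
(-37*H)*a(1, -2) = -37*19*0 = -703*0 = 0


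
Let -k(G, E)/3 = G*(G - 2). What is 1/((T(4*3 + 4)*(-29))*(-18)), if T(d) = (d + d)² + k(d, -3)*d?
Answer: -1/5078016 ≈ -1.9693e-7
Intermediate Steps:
k(G, E) = -3*G*(-2 + G) (k(G, E) = -3*G*(G - 2) = -3*G*(-2 + G))
T(d) = 4*d² + 3*d²*(2 - d) (T(d) = (d + d)² + (3*d*(2 - d))*d = (2*d)² + 3*d²*(2 - d) = 4*d² + 3*d²*(2 - d))
1/((T(4*3 + 4)*(-29))*(-18)) = 1/((((4*3 + 4)²*(10 - 3*(4*3 + 4)))*(-29))*(-18)) = 1/((((12 + 4)²*(10 - 3*(12 + 4)))*(-29))*(-18)) = 1/(((16²*(10 - 3*16))*(-29))*(-18)) = 1/(((256*(10 - 48))*(-29))*(-18)) = 1/(((256*(-38))*(-29))*(-18)) = 1/(-9728*(-29)*(-18)) = 1/(282112*(-18)) = 1/(-5078016) = -1/5078016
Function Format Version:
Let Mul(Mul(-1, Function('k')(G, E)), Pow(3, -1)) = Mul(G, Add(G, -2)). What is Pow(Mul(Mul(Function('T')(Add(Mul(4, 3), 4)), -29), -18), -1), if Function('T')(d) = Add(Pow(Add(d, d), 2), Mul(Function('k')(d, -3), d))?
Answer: Rational(-1, 5078016) ≈ -1.9693e-7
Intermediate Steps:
Function('k')(G, E) = Mul(-3, G, Add(-2, G)) (Function('k')(G, E) = Mul(-3, Mul(G, Add(G, -2))) = Mul(-3, Mul(G, Add(-2, G))) = Mul(-3, G, Add(-2, G)))
Function('T')(d) = Add(Mul(4, Pow(d, 2)), Mul(3, Pow(d, 2), Add(2, Mul(-1, d)))) (Function('T')(d) = Add(Pow(Add(d, d), 2), Mul(Mul(3, d, Add(2, Mul(-1, d))), d)) = Add(Pow(Mul(2, d), 2), Mul(3, Pow(d, 2), Add(2, Mul(-1, d)))) = Add(Mul(4, Pow(d, 2)), Mul(3, Pow(d, 2), Add(2, Mul(-1, d)))))
Pow(Mul(Mul(Function('T')(Add(Mul(4, 3), 4)), -29), -18), -1) = Pow(Mul(Mul(Mul(Pow(Add(Mul(4, 3), 4), 2), Add(10, Mul(-3, Add(Mul(4, 3), 4)))), -29), -18), -1) = Pow(Mul(Mul(Mul(Pow(Add(12, 4), 2), Add(10, Mul(-3, Add(12, 4)))), -29), -18), -1) = Pow(Mul(Mul(Mul(Pow(16, 2), Add(10, Mul(-3, 16))), -29), -18), -1) = Pow(Mul(Mul(Mul(256, Add(10, -48)), -29), -18), -1) = Pow(Mul(Mul(Mul(256, -38), -29), -18), -1) = Pow(Mul(Mul(-9728, -29), -18), -1) = Pow(Mul(282112, -18), -1) = Pow(-5078016, -1) = Rational(-1, 5078016)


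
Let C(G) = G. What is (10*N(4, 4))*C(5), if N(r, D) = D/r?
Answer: 50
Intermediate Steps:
(10*N(4, 4))*C(5) = (10*(4/4))*5 = (10*(4*(¼)))*5 = (10*1)*5 = 10*5 = 50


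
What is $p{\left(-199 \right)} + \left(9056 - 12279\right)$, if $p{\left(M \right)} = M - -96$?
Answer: $-3326$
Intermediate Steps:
$p{\left(M \right)} = 96 + M$ ($p{\left(M \right)} = M + 96 = 96 + M$)
$p{\left(-199 \right)} + \left(9056 - 12279\right) = \left(96 - 199\right) + \left(9056 - 12279\right) = -103 + \left(9056 - 12279\right) = -103 - 3223 = -3326$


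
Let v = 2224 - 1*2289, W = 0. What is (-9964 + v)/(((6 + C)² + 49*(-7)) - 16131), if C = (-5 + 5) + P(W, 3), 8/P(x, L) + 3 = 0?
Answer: 90261/148166 ≈ 0.60919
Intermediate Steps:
P(x, L) = -8/3 (P(x, L) = 8/(-3 + 0) = 8/(-3) = 8*(-⅓) = -8/3)
C = -8/3 (C = (-5 + 5) - 8/3 = 0 - 8/3 = -8/3 ≈ -2.6667)
v = -65 (v = 2224 - 2289 = -65)
(-9964 + v)/(((6 + C)² + 49*(-7)) - 16131) = (-9964 - 65)/(((6 - 8/3)² + 49*(-7)) - 16131) = -10029/(((10/3)² - 343) - 16131) = -10029/((100/9 - 343) - 16131) = -10029/(-2987/9 - 16131) = -10029/(-148166/9) = -10029*(-9/148166) = 90261/148166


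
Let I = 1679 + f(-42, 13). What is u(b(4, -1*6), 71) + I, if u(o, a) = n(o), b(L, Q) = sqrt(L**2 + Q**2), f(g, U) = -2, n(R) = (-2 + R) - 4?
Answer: 1671 + 2*sqrt(13) ≈ 1678.2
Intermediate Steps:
n(R) = -6 + R
u(o, a) = -6 + o
I = 1677 (I = 1679 - 2 = 1677)
u(b(4, -1*6), 71) + I = (-6 + sqrt(4**2 + (-1*6)**2)) + 1677 = (-6 + sqrt(16 + (-6)**2)) + 1677 = (-6 + sqrt(16 + 36)) + 1677 = (-6 + sqrt(52)) + 1677 = (-6 + 2*sqrt(13)) + 1677 = 1671 + 2*sqrt(13)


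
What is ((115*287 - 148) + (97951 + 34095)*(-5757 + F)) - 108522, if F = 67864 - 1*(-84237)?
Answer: 19324064159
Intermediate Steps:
F = 152101 (F = 67864 + 84237 = 152101)
((115*287 - 148) + (97951 + 34095)*(-5757 + F)) - 108522 = ((115*287 - 148) + (97951 + 34095)*(-5757 + 152101)) - 108522 = ((33005 - 148) + 132046*146344) - 108522 = (32857 + 19324139824) - 108522 = 19324172681 - 108522 = 19324064159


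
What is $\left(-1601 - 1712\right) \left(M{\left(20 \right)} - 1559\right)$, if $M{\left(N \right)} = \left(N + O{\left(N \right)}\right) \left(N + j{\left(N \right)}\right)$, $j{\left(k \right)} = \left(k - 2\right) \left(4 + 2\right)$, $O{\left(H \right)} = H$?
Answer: $-11797593$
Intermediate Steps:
$j{\left(k \right)} = -12 + 6 k$ ($j{\left(k \right)} = \left(-2 + k\right) 6 = -12 + 6 k$)
$M{\left(N \right)} = 2 N \left(-12 + 7 N\right)$ ($M{\left(N \right)} = \left(N + N\right) \left(N + \left(-12 + 6 N\right)\right) = 2 N \left(-12 + 7 N\right)$)
$\left(-1601 - 1712\right) \left(M{\left(20 \right)} - 1559\right) = \left(-1601 - 1712\right) \left(2 \cdot 20 \left(-12 + 7 \cdot 20\right) - 1559\right) = - 3313 \left(2 \cdot 20 \left(-12 + 140\right) - 1559\right) = - 3313 \left(2 \cdot 20 \cdot 128 - 1559\right) = - 3313 \left(5120 - 1559\right) = \left(-3313\right) 3561 = -11797593$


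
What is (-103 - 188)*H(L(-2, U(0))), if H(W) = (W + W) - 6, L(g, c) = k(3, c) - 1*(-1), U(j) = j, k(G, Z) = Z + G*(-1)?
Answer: 2910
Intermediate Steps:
k(G, Z) = Z - G
L(g, c) = -2 + c (L(g, c) = (c - 1*3) - 1*(-1) = (c - 3) + 1 = (-3 + c) + 1 = -2 + c)
H(W) = -6 + 2*W (H(W) = 2*W - 6 = -6 + 2*W)
(-103 - 188)*H(L(-2, U(0))) = (-103 - 188)*(-6 + 2*(-2 + 0)) = -291*(-6 + 2*(-2)) = -291*(-6 - 4) = -291*(-10) = 2910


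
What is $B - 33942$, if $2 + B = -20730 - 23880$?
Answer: $-78554$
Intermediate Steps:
$B = -44612$ ($B = -2 - 44610 = -44612$)
$B - 33942 = -44612 - 33942 = -78554$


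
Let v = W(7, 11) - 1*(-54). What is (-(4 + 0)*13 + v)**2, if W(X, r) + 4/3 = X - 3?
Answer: 196/9 ≈ 21.778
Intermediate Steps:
W(X, r) = -13/3 + X (W(X, r) = -4/3 + (X - 3) = -4/3 + (-3 + X) = -13/3 + X)
v = 170/3 (v = (-13/3 + 7) - 1*(-54) = 8/3 + 54 = 170/3 ≈ 56.667)
(-(4 + 0)*13 + v)**2 = (-(4 + 0)*13 + 170/3)**2 = (-4*13 + 170/3)**2 = (-1*52 + 170/3)**2 = (-52 + 170/3)**2 = (14/3)**2 = 196/9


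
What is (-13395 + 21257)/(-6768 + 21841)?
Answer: 7862/15073 ≈ 0.52160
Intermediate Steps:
(-13395 + 21257)/(-6768 + 21841) = 7862/15073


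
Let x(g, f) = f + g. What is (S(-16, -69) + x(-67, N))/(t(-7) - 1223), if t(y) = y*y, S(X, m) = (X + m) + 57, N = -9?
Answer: 52/587 ≈ 0.088586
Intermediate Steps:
S(X, m) = 57 + X + m
t(y) = y²
(S(-16, -69) + x(-67, N))/(t(-7) - 1223) = ((57 - 16 - 69) + (-9 - 67))/((-7)² - 1223) = (-28 - 76)/(49 - 1223) = -104/(-1174) = -104*(-1/1174) = 52/587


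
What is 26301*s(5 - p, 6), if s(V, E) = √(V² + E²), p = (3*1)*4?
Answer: 26301*√85 ≈ 2.4248e+5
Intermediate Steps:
p = 12 (p = 3*4 = 12)
s(V, E) = √(E² + V²)
26301*s(5 - p, 6) = 26301*√(6² + (5 - 1*12)²) = 26301*√(36 + (5 - 12)²) = 26301*√(36 + (-7)²) = 26301*√(36 + 49) = 26301*√85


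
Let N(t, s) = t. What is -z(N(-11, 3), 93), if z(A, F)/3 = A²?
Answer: -363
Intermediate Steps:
z(A, F) = 3*A²
-z(N(-11, 3), 93) = -3*(-11)² = -3*121 = -1*363 = -363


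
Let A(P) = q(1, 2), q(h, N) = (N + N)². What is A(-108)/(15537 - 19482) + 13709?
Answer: 54081989/3945 ≈ 13709.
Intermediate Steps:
q(h, N) = 4*N² (q(h, N) = (2*N)² = 4*N²)
A(P) = 16 (A(P) = 4*2² = 4*4 = 16)
A(-108)/(15537 - 19482) + 13709 = 16/(15537 - 19482) + 13709 = 16/(-3945) + 13709 = 16*(-1/3945) + 13709 = -16/3945 + 13709 = 54081989/3945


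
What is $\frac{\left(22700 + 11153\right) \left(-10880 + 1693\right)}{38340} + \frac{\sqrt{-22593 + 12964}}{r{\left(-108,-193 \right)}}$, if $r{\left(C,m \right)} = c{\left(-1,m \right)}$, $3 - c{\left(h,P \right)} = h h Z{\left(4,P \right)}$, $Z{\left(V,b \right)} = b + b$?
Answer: $- \frac{311007511}{38340} + \frac{i \sqrt{9629}}{389} \approx -8111.8 + 0.25226 i$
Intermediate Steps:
$Z{\left(V,b \right)} = 2 b$
$c{\left(h,P \right)} = 3 - 2 P h^{2}$ ($c{\left(h,P \right)} = 3 - h h 2 P = 3 - h^{2} \cdot 2 P = 3 - 2 P h^{2}$)
$r{\left(C,m \right)} = 3 - 2 m$ ($r{\left(C,m \right)} = 3 - 2 m \left(-1\right)^{2} = 3 - 2 m 1 = 3 - 2 m$)
$\frac{\left(22700 + 11153\right) \left(-10880 + 1693\right)}{38340} + \frac{\sqrt{-22593 + 12964}}{r{\left(-108,-193 \right)}} = \frac{\left(22700 + 11153\right) \left(-10880 + 1693\right)}{38340} + \frac{\sqrt{-22593 + 12964}}{3 - -386} = 33853 \left(-9187\right) \frac{1}{38340} + \frac{\sqrt{-9629}}{3 + 386} = \left(-311007511\right) \frac{1}{38340} + \frac{i \sqrt{9629}}{389} = - \frac{311007511}{38340} + i \sqrt{9629} \cdot \frac{1}{389} = - \frac{311007511}{38340} + \frac{i \sqrt{9629}}{389}$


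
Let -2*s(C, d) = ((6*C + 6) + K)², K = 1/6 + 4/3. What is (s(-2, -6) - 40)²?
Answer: 160801/64 ≈ 2512.5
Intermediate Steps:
K = 3/2 (K = 1*(⅙) + 4*(⅓) = ⅙ + 4/3 = 3/2 ≈ 1.5000)
s(C, d) = -(15/2 + 6*C)²/2 (s(C, d) = -((6*C + 6) + 3/2)²/2 = -((6 + 6*C) + 3/2)²/2 = -(15/2 + 6*C)²/2)
(s(-2, -6) - 40)² = (-9*(5 + 4*(-2))²/8 - 40)² = (-9*(5 - 8)²/8 - 40)² = (-9/8*(-3)² - 40)² = (-9/8*9 - 40)² = (-81/8 - 40)² = (-401/8)² = 160801/64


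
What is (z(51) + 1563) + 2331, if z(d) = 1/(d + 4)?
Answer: 214171/55 ≈ 3894.0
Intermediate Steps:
z(d) = 1/(4 + d)
(z(51) + 1563) + 2331 = (1/(4 + 51) + 1563) + 2331 = (1/55 + 1563) + 2331 = 85966/55 + 2331 = 214171/55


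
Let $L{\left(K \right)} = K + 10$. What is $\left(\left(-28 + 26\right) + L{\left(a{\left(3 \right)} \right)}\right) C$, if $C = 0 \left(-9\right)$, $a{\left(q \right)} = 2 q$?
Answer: $0$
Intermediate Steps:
$C = 0$
$L{\left(K \right)} = 10 + K$
$\left(\left(-28 + 26\right) + L{\left(a{\left(3 \right)} \right)}\right) C = \left(\left(-28 + 26\right) + \left(10 + 2 \cdot 3\right)\right) 0 = \left(-2 + \left(10 + 6\right)\right) 0 = \left(-2 + 16\right) 0 = 14 \cdot 0 = 0$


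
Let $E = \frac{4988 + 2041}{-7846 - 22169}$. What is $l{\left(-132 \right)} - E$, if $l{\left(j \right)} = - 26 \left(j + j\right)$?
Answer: $\frac{22892221}{3335} \approx 6864.2$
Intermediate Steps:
$l{\left(j \right)} = - 52 j$ ($l{\left(j \right)} = - 26 \cdot 2 j = - 52 j$)
$E = - \frac{781}{3335}$ ($E = \frac{7029}{-30015} = 7029 \left(- \frac{1}{30015}\right) = - \frac{781}{3335} \approx -0.23418$)
$l{\left(-132 \right)} - E = \left(-52\right) \left(-132\right) - - \frac{781}{3335} = 6864 + \frac{781}{3335} = \frac{22892221}{3335}$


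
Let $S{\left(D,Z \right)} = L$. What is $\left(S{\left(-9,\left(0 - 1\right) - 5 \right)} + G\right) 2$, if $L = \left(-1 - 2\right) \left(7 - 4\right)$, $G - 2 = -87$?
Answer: $-188$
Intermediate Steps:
$G = -85$ ($G = 2 - 87 = -85$)
$L = -9$ ($L = \left(-1 + \left(-4 + 2\right)\right) 3 = \left(-1 - 2\right) 3 = \left(-3\right) 3 = -9$)
$S{\left(D,Z \right)} = -9$
$\left(S{\left(-9,\left(0 - 1\right) - 5 \right)} + G\right) 2 = \left(-9 - 85\right) 2 = \left(-94\right) 2 = -188$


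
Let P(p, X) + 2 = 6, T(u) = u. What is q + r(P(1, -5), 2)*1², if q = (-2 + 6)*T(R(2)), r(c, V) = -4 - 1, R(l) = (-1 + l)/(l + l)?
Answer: -4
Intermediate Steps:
R(l) = (-1 + l)/(2*l) (R(l) = (-1 + l)/((2*l)) = (-1 + l)*(1/(2*l)) = (-1 + l)/(2*l))
P(p, X) = 4 (P(p, X) = -2 + 6 = 4)
r(c, V) = -5
q = 1 (q = (-2 + 6)*((½)*(-1 + 2)/2) = 4*((½)*(½)*1) = 4*(¼) = 1)
q + r(P(1, -5), 2)*1² = 1 - 5*1² = 1 - 5*1 = 1 - 5 = -4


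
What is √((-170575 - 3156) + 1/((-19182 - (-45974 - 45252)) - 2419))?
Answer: I*√33687418134090/13925 ≈ 416.81*I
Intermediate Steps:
√((-170575 - 3156) + 1/((-19182 - (-45974 - 45252)) - 2419)) = √(-173731 + 1/((-19182 - 1*(-91226)) - 2419)) = √(-173731 + 1/((-19182 + 91226) - 2419)) = √(-173731 + 1/(72044 - 2419)) = √(-173731 + 1/69625) = √(-12096020874/69625) = I*√33687418134090/13925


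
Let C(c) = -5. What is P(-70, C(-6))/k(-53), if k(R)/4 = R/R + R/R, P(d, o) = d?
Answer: -35/4 ≈ -8.7500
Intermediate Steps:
k(R) = 8 (k(R) = 4*(R/R + R/R) = 4*(1 + 1) = 4*2 = 8)
P(-70, C(-6))/k(-53) = -70/8 = -70*1/8 = -35/4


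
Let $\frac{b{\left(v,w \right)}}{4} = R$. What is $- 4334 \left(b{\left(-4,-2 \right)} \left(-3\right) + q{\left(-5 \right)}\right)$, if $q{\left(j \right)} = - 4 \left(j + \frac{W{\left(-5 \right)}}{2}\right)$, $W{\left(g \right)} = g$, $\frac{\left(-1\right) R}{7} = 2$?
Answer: $-858132$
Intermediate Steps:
$R = -14$ ($R = \left(-7\right) 2 = -14$)
$b{\left(v,w \right)} = -56$ ($b{\left(v,w \right)} = 4 \left(-14\right) = -56$)
$q{\left(j \right)} = 10 - 4 j$ ($q{\left(j \right)} = - 4 \left(j - \frac{5}{2}\right) = - 4 \left(- \frac{5}{2} + j\right) = 10 - 4 j$)
$- 4334 \left(b{\left(-4,-2 \right)} \left(-3\right) + q{\left(-5 \right)}\right) = - 4334 \left(\left(-56\right) \left(-3\right) + \left(10 - -20\right)\right) = - 4334 \left(168 + \left(10 + 20\right)\right) = - 4334 \left(168 + 30\right) = \left(-4334\right) 198 = -858132$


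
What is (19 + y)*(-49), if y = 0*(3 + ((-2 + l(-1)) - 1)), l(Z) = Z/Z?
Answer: -931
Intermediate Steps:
l(Z) = 1
y = 0 (y = 0*(3 + ((-2 + 1) - 1)) = 0*(3 + (-1 - 1)) = 0*(3 - 2) = 0*1 = 0)
(19 + y)*(-49) = (19 + 0)*(-49) = 19*(-49) = -931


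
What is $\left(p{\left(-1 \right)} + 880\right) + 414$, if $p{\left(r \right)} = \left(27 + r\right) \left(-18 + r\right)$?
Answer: $800$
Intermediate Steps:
$p{\left(r \right)} = \left(-18 + r\right) \left(27 + r\right)$
$\left(p{\left(-1 \right)} + 880\right) + 414 = \left(\left(-486 + \left(-1\right)^{2} + 9 \left(-1\right)\right) + 880\right) + 414 = \left(\left(-486 + 1 - 9\right) + 880\right) + 414 = \left(-494 + 880\right) + 414 = 386 + 414 = 800$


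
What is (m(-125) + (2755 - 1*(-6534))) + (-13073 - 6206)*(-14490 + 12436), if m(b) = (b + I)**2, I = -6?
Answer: 39625516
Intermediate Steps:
m(b) = (-6 + b)**2 (m(b) = (b - 6)**2 = (-6 + b)**2)
(m(-125) + (2755 - 1*(-6534))) + (-13073 - 6206)*(-14490 + 12436) = ((-6 - 125)**2 + (2755 - 1*(-6534))) + (-13073 - 6206)*(-14490 + 12436) = ((-131)**2 + (2755 + 6534)) - 19279*(-2054) = (17161 + 9289) + 39599066 = 26450 + 39599066 = 39625516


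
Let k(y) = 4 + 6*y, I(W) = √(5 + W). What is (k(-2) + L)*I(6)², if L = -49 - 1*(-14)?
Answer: -473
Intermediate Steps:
L = -35 (L = -49 + 14 = -35)
(k(-2) + L)*I(6)² = ((4 + 6*(-2)) - 35)*(√(5 + 6))² = ((4 - 12) - 35)*(√11)² = (-8 - 35)*11 = -43*11 = -473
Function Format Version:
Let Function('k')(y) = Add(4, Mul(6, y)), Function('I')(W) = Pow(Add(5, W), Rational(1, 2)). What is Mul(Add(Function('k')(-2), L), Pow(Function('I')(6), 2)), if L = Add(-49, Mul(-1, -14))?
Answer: -473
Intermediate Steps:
L = -35 (L = Add(-49, 14) = -35)
Mul(Add(Function('k')(-2), L), Pow(Function('I')(6), 2)) = Mul(Add(Add(4, Mul(6, -2)), -35), Pow(Pow(Add(5, 6), Rational(1, 2)), 2)) = Mul(Add(Add(4, -12), -35), Pow(Pow(11, Rational(1, 2)), 2)) = Mul(Add(-8, -35), 11) = Mul(-43, 11) = -473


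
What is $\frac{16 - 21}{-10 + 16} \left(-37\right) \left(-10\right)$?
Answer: $- \frac{925}{3} \approx -308.33$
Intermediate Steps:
$\frac{16 - 21}{-10 + 16} \left(-37\right) \left(-10\right) = - \frac{5}{6} \left(-37\right) \left(-10\right) = \left(-5\right) \frac{1}{6} \left(-37\right) \left(-10\right) = \left(- \frac{5}{6}\right) \left(-37\right) \left(-10\right) = \frac{185}{6} \left(-10\right) = - \frac{925}{3}$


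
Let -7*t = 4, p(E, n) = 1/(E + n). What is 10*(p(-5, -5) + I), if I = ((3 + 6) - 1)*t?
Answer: -327/7 ≈ -46.714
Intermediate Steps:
t = -4/7 (t = -⅐*4 = -4/7 ≈ -0.57143)
I = -32/7 (I = ((3 + 6) - 1)*(-4/7) = (9 - 1)*(-4/7) = 8*(-4/7) = -32/7 ≈ -4.5714)
10*(p(-5, -5) + I) = 10*(1/(-5 - 5) - 32/7) = 10*(1/(-10) - 32/7) = 10*(-⅒ - 32/7) = 10*(-327/70) = -327/7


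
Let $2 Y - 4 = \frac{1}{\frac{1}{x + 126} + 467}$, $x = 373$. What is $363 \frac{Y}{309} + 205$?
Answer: $\frac{9953874655}{48005004} \approx 207.35$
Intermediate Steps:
$Y = \frac{932635}{466068}$ ($Y = 2 + \frac{1}{2 \left(\frac{1}{373 + 126} + 467\right)} = 2 + \frac{1}{2 \left(\frac{1}{499} + 467\right)} = 2 + \frac{1}{2 \cdot \frac{233034}{499}} = 2 + \frac{1}{2} \cdot \frac{499}{233034} = 2 + \frac{499}{466068} = \frac{932635}{466068} \approx 2.0011$)
$363 \frac{Y}{309} + 205 = 363 \frac{932635}{466068 \cdot 309} + 205 = 363 \cdot \frac{932635}{466068} \cdot \frac{1}{309} + 205 = 363 \cdot \frac{932635}{144015012} + 205 = \frac{112848835}{48005004} + 205 = \frac{9953874655}{48005004}$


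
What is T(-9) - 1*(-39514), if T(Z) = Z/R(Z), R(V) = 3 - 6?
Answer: 39517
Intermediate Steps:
R(V) = -3
T(Z) = -Z/3 (T(Z) = Z/(-3) = Z*(-⅓) = -Z/3)
T(-9) - 1*(-39514) = -⅓*(-9) - 1*(-39514) = 3 + 39514 = 39517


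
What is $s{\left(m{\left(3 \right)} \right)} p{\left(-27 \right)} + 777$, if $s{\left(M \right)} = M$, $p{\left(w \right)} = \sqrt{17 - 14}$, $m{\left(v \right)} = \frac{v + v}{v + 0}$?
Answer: $777 + 2 \sqrt{3} \approx 780.46$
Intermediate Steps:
$m{\left(v \right)} = 2$ ($m{\left(v \right)} = \frac{2 v}{v} = 2$)
$p{\left(w \right)} = \sqrt{3}$
$s{\left(m{\left(3 \right)} \right)} p{\left(-27 \right)} + 777 = 2 \sqrt{3} + 777 = 777 + 2 \sqrt{3}$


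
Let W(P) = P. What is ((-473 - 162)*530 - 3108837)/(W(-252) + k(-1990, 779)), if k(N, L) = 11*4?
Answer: 3445387/208 ≈ 16564.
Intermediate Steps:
k(N, L) = 44
((-473 - 162)*530 - 3108837)/(W(-252) + k(-1990, 779)) = ((-473 - 162)*530 - 3108837)/(-252 + 44) = (-635*530 - 3108837)/(-208) = (-336550 - 3108837)*(-1/208) = -3445387*(-1/208) = 3445387/208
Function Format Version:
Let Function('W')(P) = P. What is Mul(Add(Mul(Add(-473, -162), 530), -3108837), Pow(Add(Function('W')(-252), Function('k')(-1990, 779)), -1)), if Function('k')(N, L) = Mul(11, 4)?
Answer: Rational(3445387, 208) ≈ 16564.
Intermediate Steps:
Function('k')(N, L) = 44
Mul(Add(Mul(Add(-473, -162), 530), -3108837), Pow(Add(Function('W')(-252), Function('k')(-1990, 779)), -1)) = Mul(Add(Mul(Add(-473, -162), 530), -3108837), Pow(Add(-252, 44), -1)) = Mul(Add(Mul(-635, 530), -3108837), Pow(-208, -1)) = Mul(Add(-336550, -3108837), Rational(-1, 208)) = Mul(-3445387, Rational(-1, 208)) = Rational(3445387, 208)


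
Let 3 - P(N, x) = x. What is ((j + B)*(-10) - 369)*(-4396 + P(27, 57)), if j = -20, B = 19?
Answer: 1597550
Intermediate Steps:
P(N, x) = 3 - x
((j + B)*(-10) - 369)*(-4396 + P(27, 57)) = ((-20 + 19)*(-10) - 369)*(-4396 + (3 - 1*57)) = (-1*(-10) - 369)*(-4396 + (3 - 57)) = (10 - 369)*(-4396 - 54) = -359*(-4450) = 1597550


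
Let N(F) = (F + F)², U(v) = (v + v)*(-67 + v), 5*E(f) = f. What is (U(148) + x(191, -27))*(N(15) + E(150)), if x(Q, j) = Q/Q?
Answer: 22298610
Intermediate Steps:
E(f) = f/5
x(Q, j) = 1
U(v) = 2*v*(-67 + v) (U(v) = (2*v)*(-67 + v) = 2*v*(-67 + v))
N(F) = 4*F² (N(F) = (2*F)² = 4*F²)
(U(148) + x(191, -27))*(N(15) + E(150)) = (2*148*(-67 + 148) + 1)*(4*15² + (⅕)*150) = (2*148*81 + 1)*(4*225 + 30) = (23976 + 1)*(900 + 30) = 23977*930 = 22298610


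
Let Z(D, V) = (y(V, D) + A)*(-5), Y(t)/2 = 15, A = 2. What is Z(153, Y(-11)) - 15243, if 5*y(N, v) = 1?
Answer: -15254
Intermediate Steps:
y(N, v) = 1/5 (y(N, v) = (1/5)*1 = 1/5)
Y(t) = 30 (Y(t) = 2*15 = 30)
Z(D, V) = -11 (Z(D, V) = (1/5 + 2)*(-5) = (11/5)*(-5) = -11)
Z(153, Y(-11)) - 15243 = -11 - 15243 = -15254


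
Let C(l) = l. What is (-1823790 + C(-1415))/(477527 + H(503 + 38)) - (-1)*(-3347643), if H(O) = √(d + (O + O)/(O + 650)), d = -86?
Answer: 6*(-2231762*√7543794 + 317320461197101*I)/(-568734657*I + 4*√7543794) ≈ -3.3476e+6 + 7.382e-5*I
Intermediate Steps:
H(O) = √(-86 + 2*O/(650 + O)) (H(O) = √(-86 + (O + O)/(O + 650)) = √(-86 + (2*O)/(650 + O)) = √(-86 + 2*O/(650 + O)))
(-1823790 + C(-1415))/(477527 + H(503 + 38)) - (-1)*(-3347643) = (-1823790 - 1415)/(477527 + 2*√((-13975 - 21*(503 + 38))/(650 + (503 + 38)))) - (-1)*(-3347643) = -1825205/(477527 + 2*√((-13975 - 21*541)/(650 + 541))) - 1*3347643 = -1825205/(477527 + 2*√((-13975 - 11361)/1191)) - 3347643 = -1825205/(477527 + 2*√((1/1191)*(-25336))) - 3347643 = -1825205/(477527 + 2*√(-25336/1191)) - 3347643 = -1825205/(477527 + 2*(2*I*√7543794/1191)) - 3347643 = -1825205/(477527 + 4*I*√7543794/1191) - 3347643 = -3347643 - 1825205/(477527 + 4*I*√7543794/1191)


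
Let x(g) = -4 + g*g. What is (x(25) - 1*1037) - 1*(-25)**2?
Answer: -1041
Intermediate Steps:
x(g) = -4 + g**2
(x(25) - 1*1037) - 1*(-25)**2 = ((-4 + 25**2) - 1*1037) - 1*(-25)**2 = ((-4 + 625) - 1037) - 1*625 = (621 - 1037) - 625 = -416 - 625 = -1041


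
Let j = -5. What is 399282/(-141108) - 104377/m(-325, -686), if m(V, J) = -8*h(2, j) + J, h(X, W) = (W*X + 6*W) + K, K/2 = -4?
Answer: 608660273/1775609 ≈ 342.79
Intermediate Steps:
K = -8 (K = 2*(-4) = -8)
h(X, W) = -8 + 6*W + W*X (h(X, W) = (W*X + 6*W) - 8 = (6*W + W*X) - 8 = -8 + 6*W + W*X)
m(V, J) = 384 + J (m(V, J) = -8*(-8 + 6*(-5) - 5*2) + J = -8*(-8 - 30 - 10) + J = -8*(-48) + J = 384 + J)
399282/(-141108) - 104377/m(-325, -686) = 399282/(-141108) - 104377/(384 - 686) = 399282*(-1/141108) - 104377/(-302) = -66547/23518 - 104377*(-1/302) = -66547/23518 + 104377/302 = 608660273/1775609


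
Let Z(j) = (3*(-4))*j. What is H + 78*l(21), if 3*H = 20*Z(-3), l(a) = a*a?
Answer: 34638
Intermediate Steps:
Z(j) = -12*j
l(a) = a²
H = 240 (H = (20*(-12*(-3)))/3 = (20*36)/3 = (⅓)*720 = 240)
H + 78*l(21) = 240 + 78*21² = 240 + 78*441 = 240 + 34398 = 34638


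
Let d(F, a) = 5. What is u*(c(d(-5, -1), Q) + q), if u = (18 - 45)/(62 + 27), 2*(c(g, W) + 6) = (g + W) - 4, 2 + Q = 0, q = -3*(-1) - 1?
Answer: 243/178 ≈ 1.3652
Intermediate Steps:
q = 2 (q = 3 - 1 = 2)
Q = -2 (Q = -2 + 0 = -2)
c(g, W) = -8 + W/2 + g/2 (c(g, W) = -6 + ((g + W) - 4)/2 = -6 + ((W + g) - 4)/2 = -6 + (-4 + W + g)/2 = -6 + (-2 + W/2 + g/2) = -8 + W/2 + g/2)
u = -27/89 ≈ -0.30337
u*(c(d(-5, -1), Q) + q) = -27*((-8 + (½)*(-2) + (½)*5) + 2)/89 = -27*((-8 - 1 + 5/2) + 2)/89 = -27*(-13/2 + 2)/89 = -27/89*(-9/2) = 243/178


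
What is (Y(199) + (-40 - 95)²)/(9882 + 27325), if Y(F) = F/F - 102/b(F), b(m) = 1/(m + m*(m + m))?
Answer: -278644/1283 ≈ -217.18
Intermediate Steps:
b(m) = 1/(m + 2*m²) (b(m) = 1/(m + m*(2*m)) = 1/(m + 2*m²))
Y(F) = 1 - 102*F*(1 + 2*F) (Y(F) = F/F - 102*F*(1 + 2*F) = 1 - 102*F*(1 + 2*F))
(Y(199) + (-40 - 95)²)/(9882 + 27325) = ((1 - 102*199*(1 + 2*199)) + (-40 - 95)²)/(9882 + 27325) = ((1 - 102*199*(1 + 398)) + (-135)²)/37207 = ((1 - 102*199*399) + 18225)*(1/37207) = ((1 - 8098902) + 18225)*(1/37207) = (-8098901 + 18225)*(1/37207) = -8080676*1/37207 = -278644/1283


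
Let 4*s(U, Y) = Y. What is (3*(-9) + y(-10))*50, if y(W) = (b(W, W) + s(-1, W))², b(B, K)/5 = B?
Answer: 272925/2 ≈ 1.3646e+5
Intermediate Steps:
b(B, K) = 5*B
s(U, Y) = Y/4
y(W) = 441*W²/16 (y(W) = (5*W + W/4)² = (21*W/4)² = 441*W²/16)
(3*(-9) + y(-10))*50 = (3*(-9) + (441/16)*(-10)²)*50 = (-27 + (441/16)*100)*50 = (-27 + 11025/4)*50 = (10917/4)*50 = 272925/2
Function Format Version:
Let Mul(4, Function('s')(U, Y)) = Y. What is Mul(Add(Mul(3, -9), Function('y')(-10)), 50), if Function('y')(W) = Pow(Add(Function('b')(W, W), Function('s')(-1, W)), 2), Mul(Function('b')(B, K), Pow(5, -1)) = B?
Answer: Rational(272925, 2) ≈ 1.3646e+5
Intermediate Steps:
Function('b')(B, K) = Mul(5, B)
Function('s')(U, Y) = Mul(Rational(1, 4), Y)
Function('y')(W) = Mul(Rational(441, 16), Pow(W, 2)) (Function('y')(W) = Pow(Add(Mul(5, W), Mul(Rational(1, 4), W)), 2) = Pow(Mul(Rational(21, 4), W), 2) = Mul(Rational(441, 16), Pow(W, 2)))
Mul(Add(Mul(3, -9), Function('y')(-10)), 50) = Mul(Add(Mul(3, -9), Mul(Rational(441, 16), Pow(-10, 2))), 50) = Mul(Add(-27, Mul(Rational(441, 16), 100)), 50) = Mul(Add(-27, Rational(11025, 4)), 50) = Mul(Rational(10917, 4), 50) = Rational(272925, 2)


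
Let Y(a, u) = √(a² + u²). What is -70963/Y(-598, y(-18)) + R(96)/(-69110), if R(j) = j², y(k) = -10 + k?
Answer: -4608/34555 - 70963*√89597/179194 ≈ -118.67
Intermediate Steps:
-70963/Y(-598, y(-18)) + R(96)/(-69110) = -70963/√((-598)² + (-10 - 18)²) + 96²/(-69110) = -70963/√(357604 + (-28)²) + 9216*(-1/69110) = -70963/√(357604 + 784) - 4608/34555 = -70963*√89597/179194 - 4608/34555 = -4608/34555 - 70963*√89597/179194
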